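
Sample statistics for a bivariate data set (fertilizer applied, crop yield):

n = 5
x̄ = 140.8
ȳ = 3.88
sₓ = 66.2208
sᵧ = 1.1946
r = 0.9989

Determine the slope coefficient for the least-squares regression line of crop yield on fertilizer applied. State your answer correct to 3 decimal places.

b = r · sᵧ/sₓ = 0.9989 · 1.1946/66.2208 = 0.018020

0.018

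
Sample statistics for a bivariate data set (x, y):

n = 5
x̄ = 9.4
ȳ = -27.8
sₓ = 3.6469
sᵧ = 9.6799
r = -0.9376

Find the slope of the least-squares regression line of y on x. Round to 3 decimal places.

-2.489

b = r · sᵧ/sₓ = -0.9376 · 9.6799/3.6469 = -2.488655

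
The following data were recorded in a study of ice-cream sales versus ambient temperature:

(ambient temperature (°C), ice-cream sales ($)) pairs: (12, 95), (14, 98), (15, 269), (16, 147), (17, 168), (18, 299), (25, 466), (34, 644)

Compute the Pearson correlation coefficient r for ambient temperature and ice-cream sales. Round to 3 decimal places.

0.959

n = 8, Σx = 151, Σy = 2186, Σxy = 50683, Σx² = 3215, Σy² = 862116
Sxx = Σx² − (Σx)²/n = 3215 − 2850.125 = 364.875
Sxy = Σxy − (Σx)(Σy)/n = 50683 − 41260.75 = 9422.25
Syy = Σy² − (Σy)²/n = 862116 − 597324.5 = 264791.5
r = Sxy/√(Sxx·Syy) = 9422.25/√(96615798.5625) = 9422.25/9829.333577 = 0.958585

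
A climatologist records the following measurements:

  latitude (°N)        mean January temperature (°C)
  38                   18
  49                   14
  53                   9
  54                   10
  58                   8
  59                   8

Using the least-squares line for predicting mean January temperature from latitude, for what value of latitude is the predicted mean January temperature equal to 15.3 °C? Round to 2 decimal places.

n = 6, Σx = 311, Σy = 67, Σxy = 3323, Σx² = 16415
Sxx = Σx² − (Σx)²/n = 16415 − 16120.166667 = 294.833333
Sxy = Σxy − (Σx)(Σy)/n = 3323 − 3472.833333 = -149.833333
b = Sxy/Sxx = -149.833333/294.833333 = -0.508197
a = ȳ − b·x̄ = 11.166667 − (-0.508197)·51.833333 = 37.508197
Set a + b·x = 15.3: x = (15.3 − 37.508197) / (-0.508197) = 43.7

43.70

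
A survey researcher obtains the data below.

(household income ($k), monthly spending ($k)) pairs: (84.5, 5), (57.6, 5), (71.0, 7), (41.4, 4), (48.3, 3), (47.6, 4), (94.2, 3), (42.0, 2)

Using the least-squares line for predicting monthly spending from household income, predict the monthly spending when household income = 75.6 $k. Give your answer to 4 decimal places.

4.4761

n = 8, Σx = 486.6, Σy = 33, Σxy = 2075, Σx² = 32449.26
Sxx = Σx² − (Σx)²/n = 32449.26 − 29597.445 = 2851.815
Sxy = Σxy − (Σx)(Σy)/n = 2075 − 2007.225 = 67.775
b = Sxy/Sxx = 67.775/2851.815 = 0.023766
a = ȳ − b·x̄ = 4.125 − 0.023766·60.825 = 2.679459
ŷ(75.6) = a + b·75.6 = 2.679459 + 0.023766·75.6 = 4.476136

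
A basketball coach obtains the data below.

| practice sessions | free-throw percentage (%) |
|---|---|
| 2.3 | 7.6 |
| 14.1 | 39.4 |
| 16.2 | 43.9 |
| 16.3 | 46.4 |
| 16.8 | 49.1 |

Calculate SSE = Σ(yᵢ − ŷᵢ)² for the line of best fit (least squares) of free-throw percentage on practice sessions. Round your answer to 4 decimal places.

n = 5, Σx = 65.7, Σy = 186.4, Σxy = 2865.4, Σx² = 1014.47, Σy² = 8101.1
Sxx = Σx² − (Σx)²/n = 1014.47 − 863.298 = 151.172
Sxy = Σxy − (Σx)(Σy)/n = 2865.4 − 2449.296 = 416.104
Syy = Σy² − (Σy)²/n = 8101.1 − 6948.992 = 1152.108
b = Sxy/Sxx = 416.104/151.172 = 2.752520
SSE = Syy − b·Sxy = 1152.108 − 2.752520·416.104 = 6.773290

6.7733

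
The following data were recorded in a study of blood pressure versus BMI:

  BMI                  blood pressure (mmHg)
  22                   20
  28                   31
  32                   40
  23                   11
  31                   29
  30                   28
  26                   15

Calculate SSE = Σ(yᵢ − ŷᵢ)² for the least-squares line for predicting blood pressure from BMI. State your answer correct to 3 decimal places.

n = 7, Σx = 192, Σy = 174, Σxy = 4970, Σx² = 5358, Σy² = 4932
Sxx = Σx² − (Σx)²/n = 5358 − 5266.285714 = 91.714286
Sxy = Σxy − (Σx)(Σy)/n = 4970 − 4772.571429 = 197.428571
Syy = Σy² − (Σy)²/n = 4932 − 4325.142857 = 606.857143
b = Sxy/Sxx = 197.428571/91.714286 = 2.152648
SSE = Syy − b·Sxy = 606.857143 − 2.152648·197.428571 = 181.862928

181.863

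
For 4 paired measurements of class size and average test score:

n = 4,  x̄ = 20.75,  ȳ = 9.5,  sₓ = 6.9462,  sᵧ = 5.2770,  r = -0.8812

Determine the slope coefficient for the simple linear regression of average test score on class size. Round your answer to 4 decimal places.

b = r · sᵧ/sₓ = -0.8812 · 5.277/6.9462 = -0.669444

-0.6694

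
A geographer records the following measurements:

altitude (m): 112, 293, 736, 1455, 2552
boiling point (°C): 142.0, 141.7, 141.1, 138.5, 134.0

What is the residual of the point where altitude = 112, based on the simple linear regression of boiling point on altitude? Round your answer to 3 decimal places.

n = 5, Σx = 5148, Σy = 697.3, Σxy = 704757.2, Σx² = 9269818
Sxx = Σx² − (Σx)²/n = 9269818 − 5300380.8 = 3969437.2
Sxy = Σxy − (Σx)(Σy)/n = 704757.2 − 717940.08 = -13182.88
b = Sxy/Sxx = -13182.88/3969437.2 = -0.003321
a = ȳ − b·x̄ = 139.46 − (-0.003321)·1029.6 = 142.879400
ŷ(112) = 142.879400 + (-0.003321)·112 = 142.507437
residual = y − ŷ = 142.0 − 142.507437 = -0.507437

-0.507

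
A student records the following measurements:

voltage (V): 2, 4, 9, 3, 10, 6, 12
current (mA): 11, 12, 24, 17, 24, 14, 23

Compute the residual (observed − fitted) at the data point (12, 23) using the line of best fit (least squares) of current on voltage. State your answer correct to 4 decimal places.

n = 7, Σx = 46, Σy = 125, Σxy = 937, Σx² = 390
Sxx = Σx² − (Σx)²/n = 390 − 302.285714 = 87.714286
Sxy = Σxy − (Σx)(Σy)/n = 937 − 821.428571 = 115.571429
b = Sxy/Sxx = 115.571429/87.714286 = 1.317590
a = ȳ − b·x̄ = 17.857143 − 1.317590·6.571429 = 9.198697
ŷ(12) = 9.198697 + 1.317590·12 = 25.009772
residual = y − ŷ = 23 − 25.009772 = -2.009772

-2.0098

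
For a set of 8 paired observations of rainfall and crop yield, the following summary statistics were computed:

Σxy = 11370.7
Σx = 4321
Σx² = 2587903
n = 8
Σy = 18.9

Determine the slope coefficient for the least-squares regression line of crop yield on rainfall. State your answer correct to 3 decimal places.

Sxx = Σx² − (Σx)²/n = 2587903 − 2333880.125 = 254022.875
Sxy = Σxy − (Σx)(Σy)/n = 11370.7 − 10208.3625 = 1162.3375
b = Sxy/Sxx = 1162.3375/254022.875 = 0.004576

0.005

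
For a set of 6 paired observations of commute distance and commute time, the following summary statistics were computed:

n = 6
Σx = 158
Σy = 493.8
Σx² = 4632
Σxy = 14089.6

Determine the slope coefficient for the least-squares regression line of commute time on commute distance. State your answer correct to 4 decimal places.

2.3045

Sxx = Σx² − (Σx)²/n = 4632 − 4160.666667 = 471.333333
Sxy = Σxy − (Σx)(Σy)/n = 14089.6 − 13003.4 = 1086.2
b = Sxy/Sxx = 1086.2/471.333333 = 2.304526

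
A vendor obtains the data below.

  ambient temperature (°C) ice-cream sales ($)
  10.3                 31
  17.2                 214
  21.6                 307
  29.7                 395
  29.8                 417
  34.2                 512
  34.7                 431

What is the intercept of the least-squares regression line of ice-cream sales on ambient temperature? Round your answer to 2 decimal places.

n = 7, Σx = 177.5, Σy = 2307, Σxy = 67255.5, Σx² = 5012.35
Sxx = Σx² − (Σx)²/n = 5012.35 − 4500.892857 = 511.457143
Sxy = Σxy − (Σx)(Σy)/n = 67255.5 − 58498.928571 = 8756.571429
b = Sxy/Sxx = 8756.571429/511.457143 = 17.120831
a = ȳ − b·x̄ = 329.571429 − 17.120831·25.357143 = -104.563935

-104.56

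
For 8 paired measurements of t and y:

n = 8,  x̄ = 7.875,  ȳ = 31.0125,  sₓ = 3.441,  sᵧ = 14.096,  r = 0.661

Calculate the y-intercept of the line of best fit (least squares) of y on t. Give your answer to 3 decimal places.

b = r · sᵧ/sₓ = 0.661 · 14.096/3.441 = 2.707776
a = ȳ − b·x̄ = 31.0125 − 2.707776·7.875 = 9.688767

9.689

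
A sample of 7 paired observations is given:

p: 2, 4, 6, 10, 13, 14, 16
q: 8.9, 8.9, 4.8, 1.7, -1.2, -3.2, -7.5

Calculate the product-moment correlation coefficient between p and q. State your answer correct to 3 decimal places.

-0.982

n = 7, Σx = 65, Σy = 12.4, Σxy = -81.2, Σx² = 777, Σy² = 252.28
Sxx = Σx² − (Σx)²/n = 777 − 603.571429 = 173.428571
Sxy = Σxy − (Σx)(Σy)/n = -81.2 − 115.142857 = -196.342857
Syy = Σy² − (Σy)²/n = 252.28 − 21.965714 = 230.314286
r = Sxy/√(Sxx·Syy) = -196.342857/√(39943.077551) = -196.342857/199.857643 = -0.982414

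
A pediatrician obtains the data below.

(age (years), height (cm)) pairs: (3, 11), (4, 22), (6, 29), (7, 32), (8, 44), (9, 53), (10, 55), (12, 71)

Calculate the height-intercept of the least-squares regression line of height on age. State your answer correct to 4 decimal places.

n = 8, Σx = 59, Σy = 317, Σxy = 2750, Σx² = 499
Sxx = Σx² − (Σx)²/n = 499 − 435.125 = 63.875
Sxy = Σxy − (Σx)(Σy)/n = 2750 − 2337.875 = 412.125
b = Sxy/Sxx = 412.125/63.875 = 6.452055
a = ȳ − b·x̄ = 39.625 − 6.452055·7.375 = -7.958904

-7.9589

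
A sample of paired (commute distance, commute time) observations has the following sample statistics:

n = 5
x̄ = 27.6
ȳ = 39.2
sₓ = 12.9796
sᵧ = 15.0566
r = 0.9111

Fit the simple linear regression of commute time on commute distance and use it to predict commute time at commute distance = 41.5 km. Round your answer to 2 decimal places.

53.89

b = r · sᵧ/sₓ = 0.9111 · 15.0566/12.9796 = 1.056895
a = ȳ − b·x̄ = 39.2 − 1.056895·27.6 = 10.029711
ŷ(41.5) = a + b·41.5 = 10.029711 + 1.056895·41.5 = 53.890834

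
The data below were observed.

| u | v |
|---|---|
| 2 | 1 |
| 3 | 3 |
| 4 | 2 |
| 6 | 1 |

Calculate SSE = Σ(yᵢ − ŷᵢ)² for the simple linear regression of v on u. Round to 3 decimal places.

2.571

n = 4, Σx = 15, Σy = 7, Σxy = 25, Σx² = 65, Σy² = 15
Sxx = Σx² − (Σx)²/n = 65 − 56.25 = 8.75
Sxy = Σxy − (Σx)(Σy)/n = 25 − 26.25 = -1.25
Syy = Σy² − (Σy)²/n = 15 − 12.25 = 2.75
b = Sxy/Sxx = -1.25/8.75 = -0.142857
SSE = Syy − b·Sxy = 2.75 − (-0.142857)·(-1.25) = 2.571429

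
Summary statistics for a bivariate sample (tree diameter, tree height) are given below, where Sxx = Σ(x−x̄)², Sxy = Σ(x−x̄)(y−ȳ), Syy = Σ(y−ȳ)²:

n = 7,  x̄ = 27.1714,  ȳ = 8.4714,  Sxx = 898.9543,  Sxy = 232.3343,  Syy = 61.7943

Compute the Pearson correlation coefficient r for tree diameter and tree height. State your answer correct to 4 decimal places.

0.9858

r = Sxy/√(Sxx·Syy) = 232.3343/√(55550.251700) = 232.3343/235.691009 = 0.985758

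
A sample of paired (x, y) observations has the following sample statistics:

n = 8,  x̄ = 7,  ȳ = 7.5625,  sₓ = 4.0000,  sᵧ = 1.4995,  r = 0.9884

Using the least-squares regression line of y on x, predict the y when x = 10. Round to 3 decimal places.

b = r · sᵧ/sₓ = 0.9884 · 1.4995/4 = 0.370526
a = ȳ − b·x̄ = 7.5625 − 0.370526·7 = 4.968815
ŷ(10) = a + b·10 = 4.968815 + 0.370526·10 = 8.674079

8.674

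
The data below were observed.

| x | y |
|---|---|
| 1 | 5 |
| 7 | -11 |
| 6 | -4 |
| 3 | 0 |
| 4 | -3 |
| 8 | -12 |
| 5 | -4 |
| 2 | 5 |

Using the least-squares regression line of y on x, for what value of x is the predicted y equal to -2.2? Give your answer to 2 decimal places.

n = 8, Σx = 36, Σy = -24, Σxy = -214, Σx² = 204
Sxx = Σx² − (Σx)²/n = 204 − 162 = 42
Sxy = Σxy − (Σx)(Σy)/n = -214 − (-108) = -106
b = Sxy/Sxx = -106/42 = -2.523810
a = ȳ − b·x̄ = -3 − (-2.523810)·4.5 = 8.357143
Set a + b·x = -2.2: x = (-2.2 − 8.357143) / (-2.523810) = 4.183019

4.18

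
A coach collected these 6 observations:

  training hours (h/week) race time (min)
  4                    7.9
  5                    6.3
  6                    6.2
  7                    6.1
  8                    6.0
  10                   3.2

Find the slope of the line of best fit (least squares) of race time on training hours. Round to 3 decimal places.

-0.643

n = 6, Σx = 40, Σy = 35.7, Σxy = 223, Σx² = 290
Sxx = Σx² − (Σx)²/n = 290 − 266.666667 = 23.333333
Sxy = Σxy − (Σx)(Σy)/n = 223 − 238 = -15
b = Sxy/Sxx = -15/23.333333 = -0.642857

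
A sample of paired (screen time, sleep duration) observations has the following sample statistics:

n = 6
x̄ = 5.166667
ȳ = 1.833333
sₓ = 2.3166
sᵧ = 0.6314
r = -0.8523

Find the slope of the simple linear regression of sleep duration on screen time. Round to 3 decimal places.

-0.232

b = r · sᵧ/sₓ = -0.8523 · 0.6314/2.3166 = -0.232298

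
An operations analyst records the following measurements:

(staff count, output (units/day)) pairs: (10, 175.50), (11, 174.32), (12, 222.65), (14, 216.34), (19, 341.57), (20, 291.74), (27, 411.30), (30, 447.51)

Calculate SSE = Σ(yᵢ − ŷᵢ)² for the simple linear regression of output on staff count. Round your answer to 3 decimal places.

3049.548

n = 8, Σx = 143, Σy = 2280.93, Σxy = 46228.11, Σx² = 2951, Σy² = 728778.9131
Sxx = Σx² − (Σx)²/n = 2951 − 2556.125 = 394.875
Sxy = Σxy − (Σx)(Σy)/n = 46228.11 − 40771.62375 = 5456.48625
Syy = Σy² − (Σy)²/n = 728778.9131 − 650330.208113 = 78448.704987
b = Sxy/Sxx = 5456.48625/394.875 = 13.818262
SSE = Syy − b·Sxy = 78448.704987 − 13.818262·5456.48625 = 3049.547795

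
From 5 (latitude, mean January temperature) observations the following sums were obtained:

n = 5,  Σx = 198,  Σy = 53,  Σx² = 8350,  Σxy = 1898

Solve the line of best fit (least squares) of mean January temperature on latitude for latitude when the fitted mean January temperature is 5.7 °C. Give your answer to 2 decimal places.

52.03

Sxx = Σx² − (Σx)²/n = 8350 − 7840.8 = 509.2
Sxy = Σxy − (Σx)(Σy)/n = 1898 − 2098.8 = -200.8
b = Sxy/Sxx = -200.8/509.2 = -0.394344
a = ȳ − b·x̄ = 10.6 − (-0.394344)·39.6 = 26.216025
Set a + b·x = 5.7: x = (5.7 − 26.216025) / (-0.394344) = 52.025697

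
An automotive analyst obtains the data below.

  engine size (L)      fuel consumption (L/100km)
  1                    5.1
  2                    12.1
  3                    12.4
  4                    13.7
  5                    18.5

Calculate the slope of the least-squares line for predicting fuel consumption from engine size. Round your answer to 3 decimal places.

n = 5, Σx = 15, Σy = 61.8, Σxy = 213.8, Σx² = 55
Sxx = Σx² − (Σx)²/n = 55 − 45 = 10
Sxy = Σxy − (Σx)(Σy)/n = 213.8 − 185.4 = 28.4
b = Sxy/Sxx = 28.4/10 = 2.84

2.840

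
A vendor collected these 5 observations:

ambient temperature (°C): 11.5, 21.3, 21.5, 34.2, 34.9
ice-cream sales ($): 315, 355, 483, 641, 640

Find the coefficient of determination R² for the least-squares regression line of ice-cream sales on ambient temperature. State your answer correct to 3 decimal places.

n = 5, Σx = 123.4, Σy = 2434, Σxy = 65826.7, Σx² = 3435.84, Σy² = 1279020
Sxx = Σx² − (Σx)²/n = 3435.84 − 3045.512 = 390.328
Sxy = Σxy − (Σx)(Σy)/n = 65826.7 − 60071.12 = 5755.58
Syy = Σy² − (Σy)²/n = 1279020 − 1184871.2 = 94148.8
R² = Sxy²/(Sxx·Syy) = (5755.58)²/(390.328·94148.8) = 0.901434

0.901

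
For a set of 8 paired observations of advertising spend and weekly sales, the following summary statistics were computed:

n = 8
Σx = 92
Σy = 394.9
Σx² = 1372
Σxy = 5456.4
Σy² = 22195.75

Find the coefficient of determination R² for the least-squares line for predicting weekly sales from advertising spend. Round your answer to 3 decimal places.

Sxx = Σx² − (Σx)²/n = 1372 − 1058 = 314
Sxy = Σxy − (Σx)(Σy)/n = 5456.4 − 4541.35 = 915.05
Syy = Σy² − (Σy)²/n = 22195.75 − 19493.25125 = 2702.49875
R² = Sxy²/(Sxx·Syy) = (915.05)²/(314·2702.49875) = 0.986721

0.987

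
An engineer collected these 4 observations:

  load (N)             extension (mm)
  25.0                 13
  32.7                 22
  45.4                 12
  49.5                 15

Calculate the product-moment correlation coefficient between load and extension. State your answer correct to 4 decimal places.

n = 4, Σx = 152.6, Σy = 62, Σxy = 2331.7, Σx² = 6205.7, Σy² = 1022
Sxx = Σx² − (Σx)²/n = 6205.7 − 5821.69 = 384.01
Sxy = Σxy − (Σx)(Σy)/n = 2331.7 − 2365.3 = -33.6
Syy = Σy² − (Σy)²/n = 1022 − 961 = 61
r = Sxy/√(Sxx·Syy) = -33.6/√(23424.61) = -33.6/153.051005 = -0.219535

-0.2195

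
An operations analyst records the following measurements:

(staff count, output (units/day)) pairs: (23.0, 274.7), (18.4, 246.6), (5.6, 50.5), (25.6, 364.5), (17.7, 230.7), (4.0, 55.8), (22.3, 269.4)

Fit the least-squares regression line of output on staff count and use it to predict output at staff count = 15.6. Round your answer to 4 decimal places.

n = 7, Σx = 116.6, Σy = 1492.2, Σxy = 30783.75, Σx² = 2380.86
Sxx = Σx² − (Σx)²/n = 2380.86 − 1942.222857 = 438.637143
Sxy = Σxy − (Σx)(Σy)/n = 30783.75 − 24855.788571 = 5927.961429
b = Sxy/Sxx = 5927.961429/438.637143 = 13.514499
a = ȳ − b·x̄ = 213.171429 − 13.514499·16.657143 = -11.941520
ŷ(15.6) = a + b·15.6 = -11.941520 + 13.514499·15.6 = 198.884672

198.8847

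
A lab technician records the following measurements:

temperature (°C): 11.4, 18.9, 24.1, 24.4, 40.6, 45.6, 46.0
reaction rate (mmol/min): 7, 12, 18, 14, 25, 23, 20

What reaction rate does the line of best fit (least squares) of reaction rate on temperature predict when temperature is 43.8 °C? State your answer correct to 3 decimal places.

22.701

n = 7, Σx = 211, Σy = 119, Σxy = 4065.8, Σx² = 7507.06
Sxx = Σx² − (Σx)²/n = 7507.06 − 6360.142857 = 1146.917143
Sxy = Σxy − (Σx)(Σy)/n = 4065.8 − 3587 = 478.8
b = Sxy/Sxx = 478.8/1146.917143 = 0.417467
a = ȳ − b·x̄ = 17 − 0.417467·30.142857 = 4.416353
ŷ(43.8) = a + b·43.8 = 4.416353 + 0.417467·43.8 = 22.701406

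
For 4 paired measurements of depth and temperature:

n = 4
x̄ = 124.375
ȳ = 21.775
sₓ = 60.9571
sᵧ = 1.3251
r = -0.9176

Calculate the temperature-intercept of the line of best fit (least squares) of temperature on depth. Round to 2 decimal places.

b = r · sᵧ/sₓ = -0.9176 · 1.3251/60.9571 = -0.019947
a = ȳ − b·x̄ = 21.775 − (-0.019947)·124.375 = 24.255909

24.26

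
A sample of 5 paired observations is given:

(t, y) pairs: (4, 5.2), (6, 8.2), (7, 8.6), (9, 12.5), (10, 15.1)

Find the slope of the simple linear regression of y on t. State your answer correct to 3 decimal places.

n = 5, Σx = 36, Σy = 49.6, Σxy = 393.7, Σx² = 282
Sxx = Σx² − (Σx)²/n = 282 − 259.2 = 22.8
Sxy = Σxy − (Σx)(Σy)/n = 393.7 − 357.12 = 36.58
b = Sxy/Sxx = 36.58/22.8 = 1.604386

1.604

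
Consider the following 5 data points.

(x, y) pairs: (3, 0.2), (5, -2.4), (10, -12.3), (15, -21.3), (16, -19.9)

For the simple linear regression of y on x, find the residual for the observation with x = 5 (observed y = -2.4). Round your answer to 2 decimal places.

n = 5, Σx = 49, Σy = -55.7, Σxy = -772.3, Σx² = 615
Sxx = Σx² − (Σx)²/n = 615 − 480.2 = 134.8
Sxy = Σxy − (Σx)(Σy)/n = -772.3 − (-545.86) = -226.44
b = Sxy/Sxx = -226.44/134.8 = -1.679822
a = ȳ − b·x̄ = -11.14 − (-1.679822)·9.8 = 5.322255
ŷ(5) = 5.322255 + (-1.679822)·5 = -3.076855
residual = y − ŷ = -2.4 − (-3.076855) = 0.676855

0.68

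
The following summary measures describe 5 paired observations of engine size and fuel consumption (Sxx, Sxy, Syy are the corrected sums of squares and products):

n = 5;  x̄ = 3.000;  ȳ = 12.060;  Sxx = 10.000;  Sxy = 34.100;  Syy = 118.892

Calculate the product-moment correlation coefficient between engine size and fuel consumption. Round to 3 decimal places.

r = Sxy/√(Sxx·Syy) = 34.1/√(1188.92) = 34.1/34.480719 = 0.988958

0.989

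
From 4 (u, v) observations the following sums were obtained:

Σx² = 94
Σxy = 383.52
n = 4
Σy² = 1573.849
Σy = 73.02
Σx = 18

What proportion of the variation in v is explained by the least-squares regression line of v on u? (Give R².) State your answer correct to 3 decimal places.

0.964

Sxx = Σx² − (Σx)²/n = 94 − 81 = 13
Sxy = Σxy − (Σx)(Σy)/n = 383.52 − 328.59 = 54.93
Syy = Σy² − (Σy)²/n = 1573.849 − 1332.9801 = 240.8689
R² = Sxy²/(Sxx·Syy) = (54.93)²/(13·240.8689) = 0.963596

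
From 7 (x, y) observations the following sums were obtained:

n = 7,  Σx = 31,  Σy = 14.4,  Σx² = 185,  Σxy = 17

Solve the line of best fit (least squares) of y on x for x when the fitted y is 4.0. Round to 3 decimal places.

Sxx = Σx² − (Σx)²/n = 185 − 137.285714 = 47.714286
Sxy = Σxy − (Σx)(Σy)/n = 17 − 63.771429 = -46.771429
b = Sxy/Sxx = -46.771429/47.714286 = -0.980240
a = ȳ − b·x̄ = 2.057143 − (-0.980240)·4.428571 = 6.398204
Set a + b·x = 4.0: x = (4.0 − 6.398204) / (-0.980240) = 2.446549

2.447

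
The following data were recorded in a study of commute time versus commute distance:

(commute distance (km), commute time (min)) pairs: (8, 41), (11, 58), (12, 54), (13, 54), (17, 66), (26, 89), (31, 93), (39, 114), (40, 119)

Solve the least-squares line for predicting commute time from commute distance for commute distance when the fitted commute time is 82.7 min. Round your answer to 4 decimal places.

n = 9, Σx = 197, Σy = 688, Σxy = 17841, Σx² = 5545
Sxx = Σx² − (Σx)²/n = 5545 − 4312.111111 = 1232.888889
Sxy = Σxy − (Σx)(Σy)/n = 17841 − 15059.555556 = 2781.444444
b = Sxy/Sxx = 2781.444444/1232.888889 = 2.256038
a = ȳ − b·x̄ = 76.444444 − 2.256038·21.888889 = 27.062275
Set a + b·x = 82.7: x = (82.7 − 27.062275) / 2.256038 = 24.661695

24.6617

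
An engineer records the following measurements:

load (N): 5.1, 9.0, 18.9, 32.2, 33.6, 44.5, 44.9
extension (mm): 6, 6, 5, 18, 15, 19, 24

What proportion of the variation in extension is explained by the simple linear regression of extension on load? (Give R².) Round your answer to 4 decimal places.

n = 7, Σx = 188.2, Σy = 93, Σxy = 3185.8, Σx² = 6626.28, Σy² = 1583
Sxx = Σx² − (Σx)²/n = 6626.28 − 5059.891429 = 1566.388571
Sxy = Σxy − (Σx)(Σy)/n = 3185.8 − 2500.371429 = 685.428571
Syy = Σy² − (Σy)²/n = 1583 − 1235.571429 = 347.428571
R² = Sxy²/(Sxx·Syy) = (685.428571)²/(1566.388571·347.428571) = 0.863295

0.8633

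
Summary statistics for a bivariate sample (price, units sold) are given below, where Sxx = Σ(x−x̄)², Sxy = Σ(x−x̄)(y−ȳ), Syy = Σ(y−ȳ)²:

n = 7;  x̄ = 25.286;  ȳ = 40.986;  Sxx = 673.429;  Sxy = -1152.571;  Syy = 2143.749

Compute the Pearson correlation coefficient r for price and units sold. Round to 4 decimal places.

r = Sxy/√(Sxx·Syy) = -1152.571/√(1443662.745321) = -1152.571/1201.525175 = -0.959257

-0.9593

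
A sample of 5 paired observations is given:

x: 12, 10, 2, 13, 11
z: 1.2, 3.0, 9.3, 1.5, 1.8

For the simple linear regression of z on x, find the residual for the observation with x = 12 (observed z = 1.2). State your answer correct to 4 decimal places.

-0.3264

n = 5, Σx = 48, Σy = 16.8, Σxy = 102.3, Σx² = 538
Sxx = Σx² − (Σx)²/n = 538 − 460.8 = 77.2
Sxy = Σxy − (Σx)(Σy)/n = 102.3 − 161.28 = -58.98
b = Sxy/Sxx = -58.98/77.2 = -0.763990
a = ȳ − b·x̄ = 3.36 − (-0.763990)·9.6 = 10.694301
ŷ(12) = 10.694301 + (-0.763990)·12 = 1.526425
residual = y − ŷ = 1.2 − 1.526425 = -0.326425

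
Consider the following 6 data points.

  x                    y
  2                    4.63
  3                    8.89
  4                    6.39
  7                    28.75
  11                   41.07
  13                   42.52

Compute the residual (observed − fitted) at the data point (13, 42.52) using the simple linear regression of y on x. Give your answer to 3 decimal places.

-3.622

n = 6, Σx = 40, Σy = 132.25, Σxy = 1267.27, Σx² = 368
Sxx = Σx² − (Σx)²/n = 368 − 266.666667 = 101.333333
Sxy = Σxy − (Σx)(Σy)/n = 1267.27 − 881.666667 = 385.603333
b = Sxy/Sxx = 385.603333/101.333333 = 3.805296
a = ȳ − b·x̄ = 22.041667 − 3.805296·6.666667 = -3.326974
ŷ(13) = -3.326974 + 3.805296·13 = 46.141875
residual = y − ŷ = 42.52 − 46.141875 = -3.621875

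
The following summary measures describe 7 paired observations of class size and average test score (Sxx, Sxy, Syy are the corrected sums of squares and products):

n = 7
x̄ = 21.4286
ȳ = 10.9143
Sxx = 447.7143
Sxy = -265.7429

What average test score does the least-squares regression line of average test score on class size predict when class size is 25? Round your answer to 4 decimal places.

8.7945

b = Sxy/Sxx = -265.7429/447.7143 = -0.593555
a = ȳ − b·x̄ = 10.9143 − (-0.593555)·21.4286 = 23.633345
ŷ(25) = a + b·25 = 23.633345 + (-0.593555)·25 = 8.794479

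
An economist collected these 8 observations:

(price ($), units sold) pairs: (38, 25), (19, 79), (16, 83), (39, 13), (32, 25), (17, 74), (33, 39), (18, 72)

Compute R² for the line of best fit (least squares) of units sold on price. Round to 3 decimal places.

n = 8, Σx = 212, Σy = 410, Σxy = 8927, Σx² = 6308, Σy² = 26730
Sxx = Σx² − (Σx)²/n = 6308 − 5618 = 690
Sxy = Σxy − (Σx)(Σy)/n = 8927 − 10865 = -1938
Syy = Σy² − (Σy)²/n = 26730 − 21012.5 = 5717.5
R² = Sxy²/(Sxx·Syy) = (-1938)²/(690·5717.5) = 0.952034

0.952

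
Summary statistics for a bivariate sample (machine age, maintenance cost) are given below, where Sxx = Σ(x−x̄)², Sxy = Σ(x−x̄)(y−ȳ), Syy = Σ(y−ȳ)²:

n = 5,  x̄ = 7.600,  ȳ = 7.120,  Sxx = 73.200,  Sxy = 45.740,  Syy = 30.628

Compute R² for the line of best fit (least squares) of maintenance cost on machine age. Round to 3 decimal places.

0.933

R² = Sxy²/(Sxx·Syy) = (45.74)²/(73.2·30.628) = 0.933174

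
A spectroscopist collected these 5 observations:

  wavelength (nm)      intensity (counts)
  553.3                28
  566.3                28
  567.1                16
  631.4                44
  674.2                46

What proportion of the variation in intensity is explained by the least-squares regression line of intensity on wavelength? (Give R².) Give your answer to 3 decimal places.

0.753

n = 5, Σx = 2992.3, Σy = 162, Σxy = 99217.2, Σx² = 1801650.59, Σy² = 5876
Sxx = Σx² − (Σx)²/n = 1801650.59 − 1790771.858 = 10878.732
Sxy = Σxy − (Σx)(Σy)/n = 99217.2 − 96950.52 = 2266.68
Syy = Σy² − (Σy)²/n = 5876 − 5248.8 = 627.2
R² = Sxy²/(Sxx·Syy) = (2266.68)²/(10878.732·627.2) = 0.753002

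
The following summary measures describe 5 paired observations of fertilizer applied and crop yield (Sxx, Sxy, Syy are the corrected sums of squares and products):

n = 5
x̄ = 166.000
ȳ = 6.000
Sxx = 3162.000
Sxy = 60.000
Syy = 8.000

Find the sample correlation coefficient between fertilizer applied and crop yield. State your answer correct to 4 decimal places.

0.3772

r = Sxy/√(Sxx·Syy) = 60/√(25296) = 60/159.047163 = 0.377247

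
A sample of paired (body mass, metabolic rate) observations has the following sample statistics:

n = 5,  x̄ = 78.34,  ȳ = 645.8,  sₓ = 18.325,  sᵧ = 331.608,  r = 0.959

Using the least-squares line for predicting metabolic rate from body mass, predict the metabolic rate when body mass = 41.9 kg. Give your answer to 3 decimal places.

b = r · sᵧ/sₓ = 0.959 · 331.608/18.325 = 17.354001
a = ȳ − b·x̄ = 645.8 − 17.354001·78.34 = -713.712454
ŷ(41.9) = a + b·41.9 = -713.712454 + 17.354001·41.9 = 13.420196

13.420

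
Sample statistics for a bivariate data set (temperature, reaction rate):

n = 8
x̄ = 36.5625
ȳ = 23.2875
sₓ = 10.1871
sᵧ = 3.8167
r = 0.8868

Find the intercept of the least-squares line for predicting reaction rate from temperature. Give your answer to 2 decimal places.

b = r · sᵧ/sₓ = 0.8868 · 3.8167/10.1871 = 0.332249
a = ȳ − b·x̄ = 23.2875 − 0.332249·36.5625 = 11.139661

11.14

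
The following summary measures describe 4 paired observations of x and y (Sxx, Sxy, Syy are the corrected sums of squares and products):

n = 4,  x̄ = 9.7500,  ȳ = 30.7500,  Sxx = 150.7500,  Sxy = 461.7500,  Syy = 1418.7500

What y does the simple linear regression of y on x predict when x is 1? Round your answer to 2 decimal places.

b = Sxy/Sxx = 461.75/150.75 = 3.063018
a = ȳ − b·x̄ = 30.75 − 3.063018·9.75 = 0.885572
ŷ(1) = a + b·1 = 0.885572 + 3.063018·1 = 3.948590

3.95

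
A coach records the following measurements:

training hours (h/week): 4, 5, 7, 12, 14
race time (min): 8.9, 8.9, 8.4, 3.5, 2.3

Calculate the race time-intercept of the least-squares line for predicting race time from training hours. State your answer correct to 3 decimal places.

n = 5, Σx = 42, Σy = 32, Σxy = 213.1, Σx² = 430
Sxx = Σx² − (Σx)²/n = 430 − 352.8 = 77.2
Sxy = Σxy − (Σx)(Σy)/n = 213.1 − 268.8 = -55.7
b = Sxy/Sxx = -55.7/77.2 = -0.721503
a = ȳ − b·x̄ = 6.4 − (-0.721503)·8.4 = 12.460622

12.461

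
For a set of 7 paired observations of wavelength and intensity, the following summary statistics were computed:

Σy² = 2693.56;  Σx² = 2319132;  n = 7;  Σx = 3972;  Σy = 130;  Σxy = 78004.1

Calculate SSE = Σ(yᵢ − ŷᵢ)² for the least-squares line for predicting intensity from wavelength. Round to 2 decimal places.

Sxx = Σx² − (Σx)²/n = 2319132 − 2253826.285714 = 65305.714286
Sxy = Σxy − (Σx)(Σy)/n = 78004.1 − 73765.714286 = 4238.385714
Syy = Σy² − (Σy)²/n = 2693.56 − 2414.285714 = 279.274286
b = Sxy/Sxx = 4238.385714/65305.714286 = 0.064901
SSE = Syy − b·Sxy = 279.274286 − 0.064901·4238.385714 = 4.200142

4.20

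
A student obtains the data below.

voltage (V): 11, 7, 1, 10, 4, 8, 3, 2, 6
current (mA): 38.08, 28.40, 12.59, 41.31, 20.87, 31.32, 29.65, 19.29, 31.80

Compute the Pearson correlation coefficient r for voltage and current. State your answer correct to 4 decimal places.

0.8982

n = 9, Σx = 52, Σy = 253.31, Σxy = 1695.74, Σx² = 400, Σy² = 7800.6365
Sxx = Σx² − (Σx)²/n = 400 − 300.444444 = 99.555556
Sxy = Σxy − (Σx)(Σy)/n = 1695.74 − 1463.568889 = 232.171111
Syy = Σy² − (Σy)²/n = 7800.6365 − 7129.550678 = 671.085822
r = Sxy/√(Sxx·Syy) = 232.171111/√(66810.321857) = 232.171111/258.476927 = 0.898228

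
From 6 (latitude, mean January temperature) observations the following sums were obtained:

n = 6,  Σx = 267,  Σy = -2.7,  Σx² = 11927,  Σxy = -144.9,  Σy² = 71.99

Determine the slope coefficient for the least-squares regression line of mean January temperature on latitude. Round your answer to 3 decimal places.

Sxx = Σx² − (Σx)²/n = 11927 − 11881.5 = 45.5
Sxy = Σxy − (Σx)(Σy)/n = -144.9 − (-120.15) = -24.75
b = Sxy/Sxx = -24.75/45.5 = -0.543956

-0.544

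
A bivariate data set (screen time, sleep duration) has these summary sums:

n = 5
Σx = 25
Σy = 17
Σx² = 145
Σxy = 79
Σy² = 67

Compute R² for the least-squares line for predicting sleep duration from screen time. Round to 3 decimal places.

0.196

Sxx = Σx² − (Σx)²/n = 145 − 125 = 20
Sxy = Σxy − (Σx)(Σy)/n = 79 − 85 = -6
Syy = Σy² − (Σy)²/n = 67 − 57.8 = 9.2
R² = Sxy²/(Sxx·Syy) = (-6)²/(20·9.2) = 0.195652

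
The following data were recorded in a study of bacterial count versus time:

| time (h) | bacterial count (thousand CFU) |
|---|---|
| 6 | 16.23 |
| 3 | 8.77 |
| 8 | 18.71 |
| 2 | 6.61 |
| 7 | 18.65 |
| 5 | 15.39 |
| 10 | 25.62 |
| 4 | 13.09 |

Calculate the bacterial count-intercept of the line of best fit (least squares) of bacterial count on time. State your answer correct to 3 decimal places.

2.935

n = 8, Σx = 45, Σy = 123.07, Σxy = 802.65, Σx² = 303
Sxx = Σx² − (Σx)²/n = 303 − 253.125 = 49.875
Sxy = Σxy − (Σx)(Σy)/n = 802.65 − 692.26875 = 110.38125
b = Sxy/Sxx = 110.38125/49.875 = 2.213158
a = ȳ − b·x̄ = 15.38375 − 2.213158·5.625 = 2.934737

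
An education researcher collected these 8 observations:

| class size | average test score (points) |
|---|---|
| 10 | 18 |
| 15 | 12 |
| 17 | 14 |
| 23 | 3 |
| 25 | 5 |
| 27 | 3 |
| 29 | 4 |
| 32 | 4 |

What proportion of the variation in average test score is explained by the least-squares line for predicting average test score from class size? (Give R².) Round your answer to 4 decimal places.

n = 8, Σx = 178, Σy = 63, Σxy = 1117, Σx² = 4362, Σy² = 739
Sxx = Σx² − (Σx)²/n = 4362 − 3960.5 = 401.5
Sxy = Σxy − (Σx)(Σy)/n = 1117 − 1401.75 = -284.75
Syy = Σy² − (Σy)²/n = 739 − 496.125 = 242.875
R² = Sxy²/(Sxx·Syy) = (-284.75)²/(401.5·242.875) = 0.831494

0.8315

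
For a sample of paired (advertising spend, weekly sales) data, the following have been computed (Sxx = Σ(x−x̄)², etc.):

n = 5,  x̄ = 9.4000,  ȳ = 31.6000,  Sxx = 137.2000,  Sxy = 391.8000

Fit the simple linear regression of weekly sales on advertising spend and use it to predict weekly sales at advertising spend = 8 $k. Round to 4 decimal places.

b = Sxy/Sxx = 391.8/137.2 = 2.855685
a = ȳ − b·x̄ = 31.6 − 2.855685·9.4 = 4.756560
ŷ(8) = a + b·8 = 4.756560 + 2.855685·8 = 27.602041

27.6020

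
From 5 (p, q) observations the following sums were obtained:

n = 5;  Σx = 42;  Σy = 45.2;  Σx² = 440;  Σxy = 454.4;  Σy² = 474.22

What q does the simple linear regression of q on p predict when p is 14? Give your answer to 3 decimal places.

Sxx = Σx² − (Σx)²/n = 440 − 352.8 = 87.2
Sxy = Σxy − (Σx)(Σy)/n = 454.4 − 379.68 = 74.72
b = Sxy/Sxx = 74.72/87.2 = 0.856881
a = ȳ − b·x̄ = 9.04 − 0.856881·8.4 = 1.842202
ŷ(14) = a + b·14 = 1.842202 + 0.856881·14 = 13.838532

13.839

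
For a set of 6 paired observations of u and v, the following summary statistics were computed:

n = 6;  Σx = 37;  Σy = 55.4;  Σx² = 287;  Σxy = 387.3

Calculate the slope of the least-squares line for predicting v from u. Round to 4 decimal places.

Sxx = Σx² − (Σx)²/n = 287 − 228.166667 = 58.833333
Sxy = Σxy − (Σx)(Σy)/n = 387.3 − 341.633333 = 45.666667
b = Sxy/Sxx = 45.666667/58.833333 = 0.776204

0.7762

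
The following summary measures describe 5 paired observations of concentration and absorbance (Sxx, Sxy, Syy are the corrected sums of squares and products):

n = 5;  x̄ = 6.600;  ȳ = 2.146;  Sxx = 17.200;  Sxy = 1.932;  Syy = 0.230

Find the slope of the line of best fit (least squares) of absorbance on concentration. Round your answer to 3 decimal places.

b = Sxy/Sxx = 1.932/17.2 = 0.112326

0.112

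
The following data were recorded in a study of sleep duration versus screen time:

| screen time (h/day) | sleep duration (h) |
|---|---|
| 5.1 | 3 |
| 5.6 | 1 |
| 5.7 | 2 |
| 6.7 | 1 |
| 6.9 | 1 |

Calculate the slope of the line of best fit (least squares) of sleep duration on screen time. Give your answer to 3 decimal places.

n = 5, Σx = 30, Σy = 8, Σxy = 45.9, Σx² = 182.36
Sxx = Σx² − (Σx)²/n = 182.36 − 180 = 2.36
Sxy = Σxy − (Σx)(Σy)/n = 45.9 − 48 = -2.1
b = Sxy/Sxx = -2.1/2.36 = -0.889831

-0.890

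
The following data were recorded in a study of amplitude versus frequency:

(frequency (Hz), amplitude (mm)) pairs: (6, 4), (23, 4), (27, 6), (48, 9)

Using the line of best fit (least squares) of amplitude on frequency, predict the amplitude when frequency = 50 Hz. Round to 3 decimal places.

n = 4, Σx = 104, Σy = 23, Σxy = 710, Σx² = 3598
Sxx = Σx² − (Σx)²/n = 3598 − 2704 = 894
Sxy = Σxy − (Σx)(Σy)/n = 710 − 598 = 112
b = Sxy/Sxx = 112/894 = 0.125280
a = ȳ − b·x̄ = 5.75 − 0.125280·26 = 2.492729
ŷ(50) = a + b·50 = 2.492729 + 0.125280·50 = 8.756711

8.757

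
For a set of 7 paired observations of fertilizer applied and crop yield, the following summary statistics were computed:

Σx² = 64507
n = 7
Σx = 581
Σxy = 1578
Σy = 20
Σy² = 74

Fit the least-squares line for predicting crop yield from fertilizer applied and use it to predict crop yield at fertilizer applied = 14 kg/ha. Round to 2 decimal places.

Sxx = Σx² − (Σx)²/n = 64507 − 48223 = 16284
Sxy = Σxy − (Σx)(Σy)/n = 1578 − 1660 = -82
b = Sxy/Sxx = -82/16284 = -0.005036
a = ȳ − b·x̄ = 2.857143 − (-0.005036)·83 = 3.275099
ŷ(14) = a + b·14 = 3.275099 + (-0.005036)·14 = 3.204600

3.20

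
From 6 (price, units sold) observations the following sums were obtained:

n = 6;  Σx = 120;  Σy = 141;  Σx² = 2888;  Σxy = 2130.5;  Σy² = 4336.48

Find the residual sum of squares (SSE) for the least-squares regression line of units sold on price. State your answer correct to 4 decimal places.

48.7787

Sxx = Σx² − (Σx)²/n = 2888 − 2400 = 488
Sxy = Σxy − (Σx)(Σy)/n = 2130.5 − 2820 = -689.5
Syy = Σy² − (Σy)²/n = 4336.48 − 3313.5 = 1022.98
b = Sxy/Sxx = -689.5/488 = -1.412910
SSE = Syy − b·Sxy = 1022.98 − (-1.412910)·(-689.5) = 48.778668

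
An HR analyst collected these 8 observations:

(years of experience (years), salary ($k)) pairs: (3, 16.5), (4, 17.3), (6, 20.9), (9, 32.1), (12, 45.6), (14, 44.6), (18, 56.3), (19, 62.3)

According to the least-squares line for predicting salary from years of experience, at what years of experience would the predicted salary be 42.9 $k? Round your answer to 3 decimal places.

n = 8, Σx = 85, Σy = 295.6, Σxy = 3901.7, Σx² = 1167
Sxx = Σx² − (Σx)²/n = 1167 − 903.125 = 263.875
Sxy = Σxy − (Σx)(Σy)/n = 3901.7 − 3140.75 = 760.95
b = Sxy/Sxx = 760.95/263.875 = 2.883752
a = ȳ − b·x̄ = 36.95 − 2.883752·10.625 = 6.310137
Set a + b·x = 42.9: x = (42.9 − 6.310137) / 2.883752 = 12.688284

12.688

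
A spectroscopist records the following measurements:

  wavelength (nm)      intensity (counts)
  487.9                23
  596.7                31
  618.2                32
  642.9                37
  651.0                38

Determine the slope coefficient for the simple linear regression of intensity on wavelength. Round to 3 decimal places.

0.088

n = 5, Σx = 2996.7, Σy = 161, Σxy = 98027.1, Σx² = 1813389.95
Sxx = Σx² − (Σx)²/n = 1813389.95 − 1796042.178 = 17347.772
Sxy = Σxy − (Σx)(Σy)/n = 98027.1 − 96493.74 = 1533.36
b = Sxy/Sxx = 1533.36/17347.772 = 0.088389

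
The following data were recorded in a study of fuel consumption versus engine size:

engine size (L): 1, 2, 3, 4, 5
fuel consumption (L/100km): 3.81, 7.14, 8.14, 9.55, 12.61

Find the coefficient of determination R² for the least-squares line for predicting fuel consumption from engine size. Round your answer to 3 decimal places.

0.961

n = 5, Σx = 15, Σy = 41.25, Σxy = 143.76, Σx² = 55, Σy² = 381.9699
Sxx = Σx² − (Σx)²/n = 55 − 45 = 10
Sxy = Σxy − (Σx)(Σy)/n = 143.76 − 123.75 = 20.01
Syy = Σy² − (Σy)²/n = 381.9699 − 340.3125 = 41.6574
R² = Sxy²/(Sxx·Syy) = (20.01)²/(10·41.6574) = 0.961174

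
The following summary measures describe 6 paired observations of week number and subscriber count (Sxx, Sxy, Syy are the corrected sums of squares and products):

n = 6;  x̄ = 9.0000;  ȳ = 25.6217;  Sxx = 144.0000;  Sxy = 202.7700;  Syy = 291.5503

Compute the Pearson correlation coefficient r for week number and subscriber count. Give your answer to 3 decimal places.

r = Sxy/√(Sxx·Syy) = 202.77/√(41983.2432) = 202.77/204.898129 = 0.989614

0.990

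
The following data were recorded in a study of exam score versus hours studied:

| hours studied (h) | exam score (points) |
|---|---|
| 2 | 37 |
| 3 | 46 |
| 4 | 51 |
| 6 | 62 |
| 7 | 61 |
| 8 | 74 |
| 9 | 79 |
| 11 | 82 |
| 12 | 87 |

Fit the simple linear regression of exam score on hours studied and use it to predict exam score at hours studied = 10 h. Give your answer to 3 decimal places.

n = 9, Σx = 62, Σy = 579, Σxy = 4464, Σx² = 524
Sxx = Σx² − (Σx)²/n = 524 − 427.111111 = 96.888889
Sxy = Σxy − (Σx)(Σy)/n = 4464 − 3988.666667 = 475.333333
b = Sxy/Sxx = 475.333333/96.888889 = 4.905963
a = ȳ − b·x̄ = 64.333333 − 4.905963·6.888889 = 30.536697
ŷ(10) = a + b·10 = 30.536697 + 4.905963·10 = 79.596330

79.596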